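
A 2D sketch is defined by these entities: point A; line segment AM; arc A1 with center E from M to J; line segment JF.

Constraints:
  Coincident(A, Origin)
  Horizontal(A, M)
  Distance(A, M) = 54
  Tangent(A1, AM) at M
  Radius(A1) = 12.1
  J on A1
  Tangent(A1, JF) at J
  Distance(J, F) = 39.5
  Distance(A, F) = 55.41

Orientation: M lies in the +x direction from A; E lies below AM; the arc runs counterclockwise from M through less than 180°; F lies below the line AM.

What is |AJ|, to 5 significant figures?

43.293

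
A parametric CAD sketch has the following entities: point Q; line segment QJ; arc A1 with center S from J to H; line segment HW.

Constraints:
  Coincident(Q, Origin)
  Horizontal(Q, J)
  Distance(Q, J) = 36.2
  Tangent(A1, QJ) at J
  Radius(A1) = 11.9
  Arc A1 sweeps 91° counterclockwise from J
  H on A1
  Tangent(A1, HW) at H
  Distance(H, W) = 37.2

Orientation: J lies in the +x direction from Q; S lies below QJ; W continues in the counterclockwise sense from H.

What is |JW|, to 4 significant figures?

50.57

On A1, J sits at bearing 90° from S; a 91° counterclockwise sweep puts H at bearing 181°, so H = S + 11.9·(cos 181°, sin 181°) = (24.30, -12.11). The tangent condition forces SH to be normal to HW, so HW runs along (−sin 181°, cos 181°); with |HW| = 37.2, W = (24.95, -49.30). Then |JW| = |W − J| = 50.57.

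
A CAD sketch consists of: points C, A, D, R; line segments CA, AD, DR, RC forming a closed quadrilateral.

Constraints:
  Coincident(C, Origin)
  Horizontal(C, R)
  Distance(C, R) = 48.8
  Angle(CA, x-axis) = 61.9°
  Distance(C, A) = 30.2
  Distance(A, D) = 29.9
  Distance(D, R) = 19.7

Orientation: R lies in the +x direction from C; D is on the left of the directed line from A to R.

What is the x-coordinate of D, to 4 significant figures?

43.09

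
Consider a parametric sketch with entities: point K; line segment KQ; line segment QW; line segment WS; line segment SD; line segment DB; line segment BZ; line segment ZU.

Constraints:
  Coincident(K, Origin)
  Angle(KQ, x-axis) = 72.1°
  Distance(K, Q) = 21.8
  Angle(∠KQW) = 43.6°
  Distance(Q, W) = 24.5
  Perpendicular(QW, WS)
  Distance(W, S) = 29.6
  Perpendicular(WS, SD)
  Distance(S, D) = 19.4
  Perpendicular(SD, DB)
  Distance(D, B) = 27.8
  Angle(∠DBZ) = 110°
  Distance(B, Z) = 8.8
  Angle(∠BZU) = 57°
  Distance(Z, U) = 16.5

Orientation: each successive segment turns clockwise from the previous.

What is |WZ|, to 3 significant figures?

11.2

SD ⟂ DB, so DB runs at 25.7°; with |DB| = 27.8, B = (7.29, 15.4). ∠DBZ = 110.0° gives BZ at -44.3° from the x-axis; with |BZ| = 8.8, Z = (13.6, 9.22). Then |WZ| = |Z − W| = 11.2.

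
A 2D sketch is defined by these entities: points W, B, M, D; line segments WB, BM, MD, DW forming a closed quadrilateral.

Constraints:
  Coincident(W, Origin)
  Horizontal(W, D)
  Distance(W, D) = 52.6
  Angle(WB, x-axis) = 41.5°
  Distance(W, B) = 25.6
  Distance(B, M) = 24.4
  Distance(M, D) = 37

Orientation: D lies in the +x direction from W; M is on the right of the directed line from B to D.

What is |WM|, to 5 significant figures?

17.867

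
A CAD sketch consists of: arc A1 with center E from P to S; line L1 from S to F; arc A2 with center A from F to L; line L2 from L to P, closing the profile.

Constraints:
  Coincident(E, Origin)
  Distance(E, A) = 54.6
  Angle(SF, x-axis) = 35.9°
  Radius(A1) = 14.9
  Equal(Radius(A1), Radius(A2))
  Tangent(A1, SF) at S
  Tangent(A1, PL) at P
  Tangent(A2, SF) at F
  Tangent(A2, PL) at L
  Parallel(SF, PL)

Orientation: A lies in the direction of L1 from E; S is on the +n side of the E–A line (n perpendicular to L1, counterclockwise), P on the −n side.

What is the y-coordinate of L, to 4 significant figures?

19.95

The slot axis is L1's direction at 35.9°, so u = (cos 35.9°, sin 35.9°) = (0.8100, 0.5864) and n = (−sin 35.9°, cos 35.9°) = (-0.5864, 0.8100). E is at the origin and A lies 54.6 along u from E, so A = 54.6·u = (44.23, 32.02). Tangency of A1 to both parallel lines with radius 14.9 puts S and P at E ± 14.9·n: S = (-8.737, 12.07), P = (8.737, -12.07). Equal radii place F and L the same way about A: F = A + 14.9·n = (35.49, 44.09), L = A − 14.9·n = (52.97, 19.95). So L.y = 19.95.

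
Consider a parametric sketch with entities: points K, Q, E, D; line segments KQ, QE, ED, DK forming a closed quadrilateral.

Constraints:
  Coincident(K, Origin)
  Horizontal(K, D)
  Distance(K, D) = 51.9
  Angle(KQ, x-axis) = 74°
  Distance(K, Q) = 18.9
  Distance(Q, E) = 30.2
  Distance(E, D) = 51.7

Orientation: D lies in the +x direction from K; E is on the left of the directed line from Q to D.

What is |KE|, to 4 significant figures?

48.42

K is at the origin; K and D share the same y with |KD| = 51.9 and D in +x, so D = (51.9, 0). KQ runs at 74.0° with |KQ| = 18.9, so Q = (5.210, 18.17). E is determined by |QE| = 30.2 and |ED| = 51.7 together: it lies at the intersection of circle(Q, 30.2) and circle(D, 51.7). With |QD| = 50.10, the foot of the radical line on QD is 7.477 from Q and the perpendicular offset is √(30.2² − 7.477²) = 29.26. Taking the left-of-QD solution: E = (22.79, 42.72).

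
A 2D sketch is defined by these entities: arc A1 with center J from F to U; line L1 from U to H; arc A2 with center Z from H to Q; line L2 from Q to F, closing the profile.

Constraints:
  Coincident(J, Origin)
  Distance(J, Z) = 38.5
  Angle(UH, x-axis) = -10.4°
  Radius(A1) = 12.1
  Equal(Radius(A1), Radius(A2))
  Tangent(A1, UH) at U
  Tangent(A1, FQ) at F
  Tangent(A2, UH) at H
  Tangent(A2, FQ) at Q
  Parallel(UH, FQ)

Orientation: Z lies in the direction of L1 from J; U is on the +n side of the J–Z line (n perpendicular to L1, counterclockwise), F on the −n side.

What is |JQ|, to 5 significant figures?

40.357

The slot axis is L1's direction at -10.4°, so u = (cos -10.4°, sin -10.4°) = (0.98357, -0.18052) and n = (−sin -10.4°, cos -10.4°) = (0.18052, 0.98357). J is at the origin and Z lies 38.5 along u from J, so Z = 38.5·u = (37.868, -6.9500). Tangency of A1 to both parallel lines with radius 12.1 puts U and F at J ± 12.1·n: U = (2.1843, 11.901), F = (-2.1843, -11.901). Equal radii place H and Q the same way about Z: H = Z + 12.1·n = (40.052, 4.9512), Q = Z − 12.1·n = (35.683, -18.851). Then |JQ| = |Q − J| = 40.357.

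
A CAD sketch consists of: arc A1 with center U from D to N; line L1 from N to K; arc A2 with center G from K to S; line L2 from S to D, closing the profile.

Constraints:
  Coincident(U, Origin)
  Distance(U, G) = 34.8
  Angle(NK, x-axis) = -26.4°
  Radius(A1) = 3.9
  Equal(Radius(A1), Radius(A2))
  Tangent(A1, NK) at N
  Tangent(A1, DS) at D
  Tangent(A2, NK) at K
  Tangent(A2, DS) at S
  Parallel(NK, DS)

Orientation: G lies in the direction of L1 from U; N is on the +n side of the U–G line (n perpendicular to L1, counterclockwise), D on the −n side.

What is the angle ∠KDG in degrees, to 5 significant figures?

6.2390°

The slot axis is L1's direction at -26.4°, so u = (cos -26.4°, sin -26.4°) = (0.89571, -0.44464) and n = (−sin -26.4°, cos -26.4°) = (0.44464, 0.89571). U is at the origin and G lies 34.8 along u from U, so G = 34.8·u = (31.171, -15.473). Tangency of A1 to both parallel lines with radius 3.9 puts N and D at U ± 3.9·n: N = (1.7341, 3.4933), D = (-1.7341, -3.4933). Equal radii place K and S the same way about G: K = G + 3.9·n = (32.905, -11.980), S = G − 3.9·n = (29.437, -18.967). Then cos ∠KDG = DK·DG / (|DK||DG|), giving 6.2390°.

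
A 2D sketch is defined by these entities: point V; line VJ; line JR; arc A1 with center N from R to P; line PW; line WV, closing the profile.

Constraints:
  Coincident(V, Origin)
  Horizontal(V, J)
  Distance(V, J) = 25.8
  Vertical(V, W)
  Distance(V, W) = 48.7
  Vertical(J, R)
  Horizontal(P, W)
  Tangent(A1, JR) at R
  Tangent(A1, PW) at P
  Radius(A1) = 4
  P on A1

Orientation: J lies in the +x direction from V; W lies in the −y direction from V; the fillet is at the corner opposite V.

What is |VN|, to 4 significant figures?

49.73

V is at the origin; VJ is horizontal with |VJ| = 25.8 and J on the +x side, so J = (25.80, 0.000). V and W share the same x with |VW| = 48.7 and W on the −y side, so W = (0.000, -48.70). The virtual corner opposite V is at (25.80, -48.70). Since A1 is tangent to JR there, NR ⟂ JR and the tangent condition forces NP to be normal to PW, with radius 4.0, so the center N sits 4.0 in from both sides at N = (21.80, -44.70). Then |VN| = |N − V| = 49.73.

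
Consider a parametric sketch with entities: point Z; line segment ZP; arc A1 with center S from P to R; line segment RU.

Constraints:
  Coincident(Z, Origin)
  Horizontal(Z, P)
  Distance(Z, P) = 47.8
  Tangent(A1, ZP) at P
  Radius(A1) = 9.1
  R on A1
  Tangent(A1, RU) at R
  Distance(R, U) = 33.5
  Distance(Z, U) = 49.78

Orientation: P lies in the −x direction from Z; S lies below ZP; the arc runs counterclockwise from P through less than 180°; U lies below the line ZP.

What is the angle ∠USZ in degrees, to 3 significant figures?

71.1°

Z is at the origin; ZP is horizontal with |ZP| = 47.8 and P on the −x side, so P = (-47.8, 0.00). A1 meets ZP tangentially, so SP is at right angles to ZP, so S = P + (0, -9.1) = (-47.8, -9.10). Since SR ⟂ RU (tangency), |SU| = √(9.1² + 33.5²) = 34.7 regardless of where R sits on A1. So U lies on both circle(Z, 49.78) and circle(S, 34.7); the below-ZP intersection is U = (-30.6, -39.3). R is the foot of the tangent from U: R = (-54.2, -15.5).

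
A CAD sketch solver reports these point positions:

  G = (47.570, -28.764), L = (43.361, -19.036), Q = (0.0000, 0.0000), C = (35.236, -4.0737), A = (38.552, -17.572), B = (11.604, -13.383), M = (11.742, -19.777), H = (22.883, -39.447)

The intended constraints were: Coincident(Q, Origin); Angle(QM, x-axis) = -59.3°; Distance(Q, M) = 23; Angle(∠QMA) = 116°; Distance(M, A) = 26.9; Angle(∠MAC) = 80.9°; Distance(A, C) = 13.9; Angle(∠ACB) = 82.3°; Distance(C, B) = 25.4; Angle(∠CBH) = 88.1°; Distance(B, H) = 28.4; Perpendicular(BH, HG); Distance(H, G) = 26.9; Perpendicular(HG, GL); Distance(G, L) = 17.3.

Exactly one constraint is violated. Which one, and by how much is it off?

Distance(G, L) = 17.3 — off by 6.70.

Q = (0.00, 0.00) ✓; QM at -59.30° ✓; |QM| = 23.00 ✓; ∠QMA = 116.0° ✓; |MA| = 26.90 ✓; ∠MAC = 80.90° ✓; |AC| = 13.90 ✓; ∠ACB = 82.30° ✓; |CB| = 25.40 ✓; ∠CBH = 88.10° ✓; |BH| = 28.40 ✓; ∠(BH, HG) = 90.00° ✓; |HG| = 26.90 ✓; ∠(HG, GL) = 90.00° ✓; |GL| = 10.60 ✗.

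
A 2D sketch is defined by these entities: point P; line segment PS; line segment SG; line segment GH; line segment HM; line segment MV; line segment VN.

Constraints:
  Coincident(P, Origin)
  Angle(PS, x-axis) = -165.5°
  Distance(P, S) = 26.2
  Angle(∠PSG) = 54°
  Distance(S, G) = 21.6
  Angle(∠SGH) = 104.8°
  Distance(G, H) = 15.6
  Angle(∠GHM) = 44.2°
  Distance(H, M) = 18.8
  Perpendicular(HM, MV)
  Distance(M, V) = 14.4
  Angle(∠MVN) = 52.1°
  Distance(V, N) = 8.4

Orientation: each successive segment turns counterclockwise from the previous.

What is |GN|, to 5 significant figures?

1.9109

P is at the origin; PS runs at -165.5° with length 26.2, so S = (-25.365, -6.5600). ∠PSG = 54.0° gives SG at -39.500° from the x-axis; with |SG| = 21.6, G = (-8.6984, -20.299). ∠SGH = 104.8° gives GH at 35.700° from the x-axis; with |GH| = 15.6, H = (3.9701, -11.196). ∠GHM = 44.2° gives HM at 171.50° from the x-axis; with |HM| = 18.8, M = (-14.623, -8.4172). HM is perpendicular to MV, so MV runs at -98.500°; with |MV| = 14.4, V = (-16.752, -22.659). ∠MVN = 52.1° gives VN at 29.400° from the x-axis; with |VN| = 8.4, N = (-9.4336, -18.535). Then |GN| = |N − G| = 1.9109.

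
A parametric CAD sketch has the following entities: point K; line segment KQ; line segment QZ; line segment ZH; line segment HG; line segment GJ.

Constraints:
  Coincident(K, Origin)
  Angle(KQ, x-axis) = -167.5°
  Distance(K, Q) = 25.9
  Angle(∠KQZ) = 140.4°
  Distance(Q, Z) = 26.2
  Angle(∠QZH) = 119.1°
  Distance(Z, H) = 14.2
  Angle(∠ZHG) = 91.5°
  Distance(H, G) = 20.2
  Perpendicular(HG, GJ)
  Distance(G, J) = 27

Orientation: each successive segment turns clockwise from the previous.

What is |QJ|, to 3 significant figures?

2.05

K is at the origin; KQ runs at -167.5° with length 25.9, so Q = (-25.3, -5.61). ∠KQZ = 140.4° gives QZ at 153° from the x-axis; with |QZ| = 26.2, Z = (-48.6, 6.33). ∠QZH = 119.1° gives ZH at 92.0° from the x-axis; with |ZH| = 14.2, H = (-49.1, 20.5). ∠ZHG = 91.5° gives HG at 3.50° from the x-axis; with |HG| = 20.2, G = (-28.9, 21.8). HG ⟂ GJ, so GJ runs at -86.5°; with |GJ| = 27.0, J = (-27.3, -5.20). Then |QJ| = |J − Q| = 2.05.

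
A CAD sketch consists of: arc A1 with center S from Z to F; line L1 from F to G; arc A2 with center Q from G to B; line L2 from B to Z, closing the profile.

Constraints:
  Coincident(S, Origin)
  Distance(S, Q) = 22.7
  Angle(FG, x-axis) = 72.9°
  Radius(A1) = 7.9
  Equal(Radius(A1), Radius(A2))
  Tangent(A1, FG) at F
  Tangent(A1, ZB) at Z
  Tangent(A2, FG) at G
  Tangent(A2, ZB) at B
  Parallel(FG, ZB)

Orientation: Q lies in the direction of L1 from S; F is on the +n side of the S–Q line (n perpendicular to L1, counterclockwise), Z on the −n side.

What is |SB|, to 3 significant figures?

24.0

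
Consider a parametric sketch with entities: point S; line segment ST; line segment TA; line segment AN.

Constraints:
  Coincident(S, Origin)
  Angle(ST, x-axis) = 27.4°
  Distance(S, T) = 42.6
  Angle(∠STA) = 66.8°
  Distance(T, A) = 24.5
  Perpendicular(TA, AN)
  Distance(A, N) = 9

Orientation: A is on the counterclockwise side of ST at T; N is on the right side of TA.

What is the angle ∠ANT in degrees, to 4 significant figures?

69.83°

∠STA = 66.8°, so TA runs at 27.4° + (180° − 66.8°) = 140.6° from the x-axis; with |TA| = 24.5, A = T + 24.5·(cos 140.6°, sin 140.6°) = (18.89, 35.16). The perpendicularity gives AN at right angles to TA; with |AN| = 9.0 on the right of TA, N = A + 9.0·(0.6347, 0.7727) = (24.60, 42.11). Then cos ∠ANT = NA·NT / (|NA||NT|), giving 69.83°.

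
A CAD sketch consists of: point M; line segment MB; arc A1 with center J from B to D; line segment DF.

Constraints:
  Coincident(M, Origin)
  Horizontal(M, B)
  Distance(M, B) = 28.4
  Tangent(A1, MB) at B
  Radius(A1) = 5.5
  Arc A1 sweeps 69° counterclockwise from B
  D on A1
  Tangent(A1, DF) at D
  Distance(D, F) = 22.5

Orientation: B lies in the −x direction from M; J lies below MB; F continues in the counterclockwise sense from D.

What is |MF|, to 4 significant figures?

48.29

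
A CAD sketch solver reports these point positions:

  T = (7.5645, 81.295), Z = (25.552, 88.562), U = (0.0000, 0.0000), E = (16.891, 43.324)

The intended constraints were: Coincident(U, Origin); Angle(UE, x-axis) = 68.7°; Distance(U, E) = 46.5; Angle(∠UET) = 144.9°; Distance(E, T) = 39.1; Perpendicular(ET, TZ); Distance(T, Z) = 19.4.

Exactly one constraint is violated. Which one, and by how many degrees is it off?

Perpendicular(ET, TZ) — off by 8.20°.

U = (0.00, 0.00) ✓; UE at 68.70° ✓; |UE| = 46.50 ✓; ∠UET = 144.9° ✓; |ET| = 39.10 ✓; ∠(ET, TZ) = 81.80° ✗; |TZ| = 19.40 ✓.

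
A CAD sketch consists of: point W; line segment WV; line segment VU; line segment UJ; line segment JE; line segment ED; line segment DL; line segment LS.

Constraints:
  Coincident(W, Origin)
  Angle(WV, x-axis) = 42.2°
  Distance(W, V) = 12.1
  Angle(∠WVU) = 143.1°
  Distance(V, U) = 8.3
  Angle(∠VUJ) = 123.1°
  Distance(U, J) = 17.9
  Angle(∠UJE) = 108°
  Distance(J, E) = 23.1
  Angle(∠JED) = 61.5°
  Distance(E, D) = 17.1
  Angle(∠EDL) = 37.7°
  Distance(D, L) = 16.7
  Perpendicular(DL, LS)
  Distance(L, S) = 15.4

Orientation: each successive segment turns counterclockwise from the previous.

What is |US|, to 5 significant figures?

39.088

W is at the origin; WV runs at 42.2° with length 12.1, so V = (8.9637, 8.1278). ∠WVU = 143.1° gives VU at 79.100° from the x-axis; with |VU| = 8.3, U = (10.533, 16.278). ∠VUJ = 123.1° gives UJ at 136.00° from the x-axis; with |UJ| = 17.9, J = (-2.3430, 28.712). ∠UJE = 108.0° gives JE at -152.00° from the x-axis; with |JE| = 23.1, E = (-22.739, 17.868). ∠JED = 61.5° gives ED at -33.500° from the x-axis; with |ED| = 17.1, D = (-8.4796, 8.4295). ∠EDL = 37.7° gives DL at 108.80° from the x-axis; with |DL| = 16.7, L = (-13.861, 24.239). The perpendicularity gives LS at right angles to DL, so LS runs at -161.20°; with |LS| = 15.4, S = (-28.440, 19.276). Then |US| = |S − U| = 39.088.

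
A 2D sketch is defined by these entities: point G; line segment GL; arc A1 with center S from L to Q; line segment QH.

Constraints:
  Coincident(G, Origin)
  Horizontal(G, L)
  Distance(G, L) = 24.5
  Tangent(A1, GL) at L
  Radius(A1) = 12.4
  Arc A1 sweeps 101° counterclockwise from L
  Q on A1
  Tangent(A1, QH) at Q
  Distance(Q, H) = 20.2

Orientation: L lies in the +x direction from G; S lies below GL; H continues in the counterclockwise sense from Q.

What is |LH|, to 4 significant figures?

35.58

G is at the origin; GL is horizontal with |GL| = 24.5 and L on the +x side, so L = (24.50, 0.000). Tangency of A1 to GL means the radius SL is perpendicular to GL, so S = L + (0, -12.4) = (24.50, -12.40). On A1, L sits at bearing 90° from S; a 101° counterclockwise sweep puts Q at bearing 191°, so Q = S + 12.4·(cos 191°, sin 191°) = (12.33, -14.77). A1 meets QH tangentially, so SQ is at right angles to QH, so QH runs along (−sin 191°, cos 191°); with |QH| = 20.2, H = (16.18, -34.59). Then |LH| = |H − L| = 35.58.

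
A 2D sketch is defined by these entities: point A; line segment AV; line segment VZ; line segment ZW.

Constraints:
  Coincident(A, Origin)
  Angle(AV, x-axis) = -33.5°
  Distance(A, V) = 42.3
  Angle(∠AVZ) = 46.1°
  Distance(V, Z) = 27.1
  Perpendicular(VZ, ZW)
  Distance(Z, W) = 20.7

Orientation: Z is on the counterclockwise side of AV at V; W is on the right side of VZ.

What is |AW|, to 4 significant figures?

51.23

A is at the origin; AV runs at -33.5° with length 42.3, so V = 42.3·(cos -33.5°, sin -33.5°) = (35.27, -23.35). ∠AVZ = 46.1°, so VZ runs at -33.5° + (180° − 46.1°) = 100.4° from the x-axis; with |VZ| = 27.1, Z = V + 27.1·(cos 100.4°, sin 100.4°) = (30.38, 3.308). VZ is perpendicular to ZW; with |ZW| = 20.7 on the right of VZ, W = Z + 20.7·(0.9836, 0.1805) = (50.74, 7.045). Then |AW| = |W − A| = 51.23.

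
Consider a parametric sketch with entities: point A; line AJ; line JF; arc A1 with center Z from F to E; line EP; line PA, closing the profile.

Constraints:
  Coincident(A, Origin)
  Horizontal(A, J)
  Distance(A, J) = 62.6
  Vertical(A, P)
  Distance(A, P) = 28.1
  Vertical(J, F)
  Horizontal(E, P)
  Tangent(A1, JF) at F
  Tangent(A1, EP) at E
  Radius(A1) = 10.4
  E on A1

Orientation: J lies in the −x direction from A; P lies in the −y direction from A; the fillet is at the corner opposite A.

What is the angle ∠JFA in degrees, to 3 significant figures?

74.2°

A is at the origin; AJ is horizontal with |AJ| = 62.6 and J on the −x side, so J = (-62.6, 0.00). AP is vertical with |AP| = 28.1 and P on the −y side, so P = (0.00, -28.1). The virtual corner opposite A is at (-62.6, -28.1). A1 meets JF tangentially, so ZF is at right angles to JF and tangency of A1 to EP means the radius ZE is perpendicular to EP, with radius 10.4, so the center Z sits 10.4 in from both sides at Z = (-52.2, -17.7). That places the tangent points at F = (-62.6, -17.7) on JF and E = (-52.2, -28.1) on EP. Then cos ∠JFA = FJ·FA / (|FJ||FA|), giving 74.2°.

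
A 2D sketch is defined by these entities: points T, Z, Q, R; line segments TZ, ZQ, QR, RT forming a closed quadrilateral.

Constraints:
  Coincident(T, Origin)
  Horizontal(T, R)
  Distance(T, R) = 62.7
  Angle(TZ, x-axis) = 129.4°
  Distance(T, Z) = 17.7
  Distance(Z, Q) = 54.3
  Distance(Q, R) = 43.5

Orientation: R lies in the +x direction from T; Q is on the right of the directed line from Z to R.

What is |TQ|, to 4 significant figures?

36.72

T is at the origin; TR is horizontal with |TR| = 62.7 and R in +x, so R = (62.7, 0). TZ runs at 129.4° with |TZ| = 17.7, so Z = (-11.23, 13.68). Q is determined by |ZQ| = 54.3 and |QR| = 43.5 together: it lies at the intersection of circle(Z, 54.3) and circle(R, 43.5). With |ZR| = 75.19, the foot of the radical line on ZR is 44.62 from Z and the perpendicular offset is √(54.3² − 44.62²) = 30.95. Taking the right-of-ZR solution: Q = (27.01, -24.87).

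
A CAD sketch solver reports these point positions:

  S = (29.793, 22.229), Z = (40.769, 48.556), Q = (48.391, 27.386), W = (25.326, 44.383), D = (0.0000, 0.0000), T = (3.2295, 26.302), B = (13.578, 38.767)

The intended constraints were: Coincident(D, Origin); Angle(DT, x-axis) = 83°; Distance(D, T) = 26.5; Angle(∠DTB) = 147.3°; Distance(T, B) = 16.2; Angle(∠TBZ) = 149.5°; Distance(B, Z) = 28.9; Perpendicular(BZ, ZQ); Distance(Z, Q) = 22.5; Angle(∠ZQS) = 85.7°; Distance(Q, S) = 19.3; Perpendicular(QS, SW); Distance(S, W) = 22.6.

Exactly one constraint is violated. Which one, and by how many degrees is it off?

Perpendicular(QS, SW) — off by 4.10°.

D = (0.00, 0.00) ✓; DT at 83.00° ✓; |DT| = 26.50 ✓; ∠DTB = 147.3° ✓; |TB| = 16.20 ✓; ∠TBZ = 149.5° ✓; |BZ| = 28.90 ✓; ∠(BZ, ZQ) = 90.00° ✓; |ZQ| = 22.50 ✓; ∠ZQS = 85.70° ✓; |QS| = 19.30 ✓; ∠(QS, SW) = 94.10° ✗; |SW| = 22.60 ✓.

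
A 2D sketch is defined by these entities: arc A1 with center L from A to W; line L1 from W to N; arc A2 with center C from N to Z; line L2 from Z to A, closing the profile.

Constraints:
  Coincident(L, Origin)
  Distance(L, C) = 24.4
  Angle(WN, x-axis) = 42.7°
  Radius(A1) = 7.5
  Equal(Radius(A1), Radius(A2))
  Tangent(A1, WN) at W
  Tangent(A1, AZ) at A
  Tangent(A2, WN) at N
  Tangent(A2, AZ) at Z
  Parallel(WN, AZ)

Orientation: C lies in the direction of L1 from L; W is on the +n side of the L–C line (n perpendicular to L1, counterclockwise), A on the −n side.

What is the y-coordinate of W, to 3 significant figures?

5.51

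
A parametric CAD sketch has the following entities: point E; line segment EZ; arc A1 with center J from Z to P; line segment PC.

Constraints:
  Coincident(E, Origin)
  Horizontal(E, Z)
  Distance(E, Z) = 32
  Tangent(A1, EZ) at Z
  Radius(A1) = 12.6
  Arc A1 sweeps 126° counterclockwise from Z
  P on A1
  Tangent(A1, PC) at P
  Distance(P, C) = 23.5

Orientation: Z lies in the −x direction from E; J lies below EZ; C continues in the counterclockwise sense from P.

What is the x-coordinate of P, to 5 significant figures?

-42.194

Since A1 is tangent to EZ there, JZ ⟂ EZ, so J = Z + (0, -12.6) = (-32.000, -12.600). On A1, Z sits at bearing 90° from J; a 126° counterclockwise sweep puts P at bearing 216°, so P = J + 12.6·(cos 216°, sin 216°) = (-42.194, -20.006). So P.x = -42.194.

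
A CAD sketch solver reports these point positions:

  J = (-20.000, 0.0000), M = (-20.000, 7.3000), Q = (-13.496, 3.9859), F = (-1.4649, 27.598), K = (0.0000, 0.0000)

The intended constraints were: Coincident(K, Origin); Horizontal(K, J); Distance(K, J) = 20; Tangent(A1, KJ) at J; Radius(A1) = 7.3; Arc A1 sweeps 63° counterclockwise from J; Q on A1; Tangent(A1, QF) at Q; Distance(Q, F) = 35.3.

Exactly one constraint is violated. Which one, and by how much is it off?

Distance(Q, F) = 35.3 — off by 8.80.

K = (0.00, 0.00) ✓; K.y = 0.00, J.y = 0.00 ✓; |KJ| = 20.00 ✓; ∠(MJ, JK) = 90.00° ✓; |MJ| = 7.300 ✓; bearing(M→Q) − bearing(M→J) = 63.00° ✓; |MQ| = 7.300 ✓; ∠(MQ, QF) = 90.00° ✓; |QF| = 26.50 ✗.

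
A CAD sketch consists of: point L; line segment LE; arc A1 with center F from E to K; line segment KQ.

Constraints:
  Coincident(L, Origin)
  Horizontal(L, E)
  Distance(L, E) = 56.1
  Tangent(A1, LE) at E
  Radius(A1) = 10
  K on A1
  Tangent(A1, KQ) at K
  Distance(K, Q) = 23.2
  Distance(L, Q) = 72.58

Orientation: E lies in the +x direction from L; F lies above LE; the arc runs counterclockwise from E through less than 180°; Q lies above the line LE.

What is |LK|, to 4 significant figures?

66.95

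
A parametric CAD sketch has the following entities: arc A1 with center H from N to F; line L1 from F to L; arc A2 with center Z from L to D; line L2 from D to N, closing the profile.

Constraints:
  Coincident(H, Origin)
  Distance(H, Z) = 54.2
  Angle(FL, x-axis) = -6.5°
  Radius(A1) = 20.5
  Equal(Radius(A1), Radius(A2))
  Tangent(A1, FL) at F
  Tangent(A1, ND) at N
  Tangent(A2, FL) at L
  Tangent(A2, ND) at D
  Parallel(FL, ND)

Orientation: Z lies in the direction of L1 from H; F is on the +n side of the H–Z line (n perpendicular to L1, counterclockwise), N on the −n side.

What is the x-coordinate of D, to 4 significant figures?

51.53

The slot axis is L1's direction at -6.5°, so u = (cos -6.5°, sin -6.5°) = (0.9936, -0.1132) and n = (−sin -6.5°, cos -6.5°) = (0.1132, 0.9936). H is at the origin and Z lies 54.2 along u from H, so Z = 54.2·u = (53.85, -6.136). Tangency of A1 to both parallel lines with radius 20.5 puts F and N at H ± 20.5·n: F = (2.321, 20.37), N = (-2.321, -20.37). Equal radii place L and D the same way about Z: L = Z + 20.5·n = (56.17, 14.23), D = Z − 20.5·n = (51.53, -26.50). So D.x = 51.53.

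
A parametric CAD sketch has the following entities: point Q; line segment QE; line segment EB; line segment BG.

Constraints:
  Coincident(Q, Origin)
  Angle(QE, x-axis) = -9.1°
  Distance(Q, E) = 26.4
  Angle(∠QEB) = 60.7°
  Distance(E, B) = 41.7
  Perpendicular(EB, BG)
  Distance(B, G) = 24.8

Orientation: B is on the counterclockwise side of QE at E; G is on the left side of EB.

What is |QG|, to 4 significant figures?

28.84

Q is at the origin; QE runs at -9.1° with length 26.4, so E = 26.4·(cos -9.1°, sin -9.1°) = (26.07, -4.175). ∠QEB = 60.7°, so EB runs at -9.1° + (180° − 60.7°) = 110.2° from the x-axis; with |EB| = 41.7, B = E + 41.7·(cos 110.2°, sin 110.2°) = (11.67, 34.96). EB ⟂ BG; with |BG| = 24.8 on the left of EB, G = B + 24.8·(-0.9385, -0.3453) = (-11.61, 26.40). Then |QG| = |G − Q| = 28.84.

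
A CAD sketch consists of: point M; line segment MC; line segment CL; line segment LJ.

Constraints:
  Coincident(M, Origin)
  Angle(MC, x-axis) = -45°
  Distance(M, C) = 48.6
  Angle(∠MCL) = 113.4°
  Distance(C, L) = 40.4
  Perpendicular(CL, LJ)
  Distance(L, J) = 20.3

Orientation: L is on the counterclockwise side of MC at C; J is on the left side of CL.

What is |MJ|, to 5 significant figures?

64.458

M is at the origin; MC runs at -45.0° with length 48.6, so C = 48.6·(cos -45.0°, sin -45.0°) = (34.365, -34.365). ∠MCL = 113.4°, so CL runs at -45.0° + (180° − 113.4°) = 21.600° from the x-axis; with |CL| = 40.4, L = C + 40.4·(cos 21.600°, sin 21.600°) = (71.928, -19.493). CL is perpendicular to LJ; with |LJ| = 20.3 on the left of CL, J = L + 20.3·(-0.36812, 0.92978) = (64.455, -0.61869). Then |MJ| = |J − M| = 64.458.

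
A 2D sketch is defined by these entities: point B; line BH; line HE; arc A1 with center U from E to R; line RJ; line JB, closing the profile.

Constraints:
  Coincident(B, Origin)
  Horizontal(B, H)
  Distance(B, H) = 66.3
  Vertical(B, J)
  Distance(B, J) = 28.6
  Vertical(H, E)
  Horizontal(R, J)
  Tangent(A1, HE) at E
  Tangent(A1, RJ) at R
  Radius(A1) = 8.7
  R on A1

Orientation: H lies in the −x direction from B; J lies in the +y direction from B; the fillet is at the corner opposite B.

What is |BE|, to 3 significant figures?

69.2

B is at the origin; B and H share the same y with |BH| = 66.3 and H on the −x side, so H = (-66.3, 0.00). B and J share the same x with |BJ| = 28.6 and J on the +y side, so J = (0.00, 28.6). The virtual corner opposite B is at (-66.3, 28.6). Since A1 is tangent to HE there, UE ⟂ HE and since A1 is tangent to RJ there, UR ⟂ RJ, with radius 8.7, so the center U sits 8.7 in from both sides at U = (-57.6, 19.9). That places the tangent points at E = (-66.3, 19.9) on HE and R = (-57.6, 28.6) on RJ. Then |BE| = |E − B| = 69.2.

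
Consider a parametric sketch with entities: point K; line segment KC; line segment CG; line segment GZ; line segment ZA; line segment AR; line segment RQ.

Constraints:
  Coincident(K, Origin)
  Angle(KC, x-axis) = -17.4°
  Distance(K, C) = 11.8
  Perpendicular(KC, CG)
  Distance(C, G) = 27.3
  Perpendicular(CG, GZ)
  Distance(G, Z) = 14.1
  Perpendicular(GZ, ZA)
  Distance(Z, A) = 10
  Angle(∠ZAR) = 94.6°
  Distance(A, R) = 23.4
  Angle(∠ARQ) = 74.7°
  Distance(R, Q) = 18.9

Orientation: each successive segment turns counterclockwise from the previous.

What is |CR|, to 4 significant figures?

17.97

GZ ⟂ ZA, so ZA runs at -107.4°; with |ZA| = 10.0, A = (2.979, 17.20). ∠ZAR = 94.6° gives AR at -22.00° from the x-axis; with |AR| = 23.4, R = (24.67, 8.430). Then |CR| = |R − C| = 17.97.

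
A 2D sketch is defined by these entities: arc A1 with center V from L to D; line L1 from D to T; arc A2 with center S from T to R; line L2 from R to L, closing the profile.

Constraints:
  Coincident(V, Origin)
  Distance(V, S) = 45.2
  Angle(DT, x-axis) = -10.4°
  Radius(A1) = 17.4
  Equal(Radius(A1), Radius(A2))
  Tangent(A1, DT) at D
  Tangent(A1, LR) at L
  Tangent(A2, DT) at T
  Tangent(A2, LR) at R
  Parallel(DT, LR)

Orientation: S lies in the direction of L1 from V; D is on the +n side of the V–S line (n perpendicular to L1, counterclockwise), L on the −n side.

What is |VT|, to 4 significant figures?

48.43

The slot axis is L1's direction at -10.4°, so u = (cos -10.4°, sin -10.4°) = (0.9836, -0.1805) and n = (−sin -10.4°, cos -10.4°) = (0.1805, 0.9836). V is at the origin and S lies 45.2 along u from V, so S = 45.2·u = (44.46, -8.159). Tangency of A1 to both parallel lines with radius 17.4 puts D and L at V ± 17.4·n: D = (3.141, 17.11), L = (-3.141, -17.11). Equal radii place T and R the same way about S: T = S + 17.4·n = (47.60, 8.955), R = S − 17.4·n = (41.32, -25.27). Then |VT| = |T − V| = 48.43.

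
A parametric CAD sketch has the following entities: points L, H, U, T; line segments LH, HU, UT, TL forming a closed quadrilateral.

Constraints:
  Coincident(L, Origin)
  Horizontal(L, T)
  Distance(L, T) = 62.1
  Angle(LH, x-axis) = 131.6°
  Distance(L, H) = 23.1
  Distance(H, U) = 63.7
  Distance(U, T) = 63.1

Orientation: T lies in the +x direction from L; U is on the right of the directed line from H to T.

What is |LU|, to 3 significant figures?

41.8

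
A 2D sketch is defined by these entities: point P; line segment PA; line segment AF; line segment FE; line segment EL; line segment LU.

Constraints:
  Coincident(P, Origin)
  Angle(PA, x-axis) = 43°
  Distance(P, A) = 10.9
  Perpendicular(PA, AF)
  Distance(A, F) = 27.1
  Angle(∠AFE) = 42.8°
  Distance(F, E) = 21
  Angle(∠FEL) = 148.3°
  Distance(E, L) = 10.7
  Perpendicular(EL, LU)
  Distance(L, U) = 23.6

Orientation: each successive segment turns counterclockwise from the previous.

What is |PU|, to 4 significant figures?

18.04

∠FEL = 148.3° gives EL at -58.10° from the x-axis; with |EL| = 10.7, L = (-4.783, -2.830). EL is perpendicular to LU, so LU runs at 31.90°; with |LU| = 23.6, U = (15.25, 9.641). Then |PU| = |U − P| = 18.04.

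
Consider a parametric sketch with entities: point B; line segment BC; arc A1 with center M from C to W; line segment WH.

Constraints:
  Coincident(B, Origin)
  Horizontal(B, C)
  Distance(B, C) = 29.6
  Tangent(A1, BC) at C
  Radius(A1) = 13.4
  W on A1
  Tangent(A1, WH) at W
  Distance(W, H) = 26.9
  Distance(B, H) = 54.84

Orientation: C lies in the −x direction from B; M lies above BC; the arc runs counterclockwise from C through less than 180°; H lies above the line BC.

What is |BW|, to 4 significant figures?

28.04

Checks: B.y = 0.00, C.y = 0.00 ✓; |MW| = 13.40 ✓; ∠(MW, WH) = 90.00° ✓; |WH| = 26.90 ✓; |BH| = 54.84 ✓.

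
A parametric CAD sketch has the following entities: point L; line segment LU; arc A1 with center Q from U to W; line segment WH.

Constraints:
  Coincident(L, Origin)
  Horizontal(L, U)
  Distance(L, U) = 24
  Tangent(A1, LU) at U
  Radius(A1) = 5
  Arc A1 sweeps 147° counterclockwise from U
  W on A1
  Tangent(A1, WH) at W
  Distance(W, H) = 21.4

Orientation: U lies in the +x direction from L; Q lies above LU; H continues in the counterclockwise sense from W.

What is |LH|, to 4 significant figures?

22.62

L is at the origin; L and U share the same y with |LU| = 24.0 and U on the +x side, so U = (24.00, 0.000). A1 meets LU tangentially, so QU is at right angles to LU, so Q = U + (0, 5) = (24.00, 5.000). On A1, U sits at bearing -90° from Q; a 147° counterclockwise sweep puts W at bearing 57°, so W = Q + 5.0·(cos 57°, sin 57°) = (26.72, 9.193). The tangent condition forces QW to be normal to WH, so WH runs along (−sin 57°, cos 57°); with |WH| = 21.4, H = (8.776, 20.85). Then |LH| = |H − L| = 22.62.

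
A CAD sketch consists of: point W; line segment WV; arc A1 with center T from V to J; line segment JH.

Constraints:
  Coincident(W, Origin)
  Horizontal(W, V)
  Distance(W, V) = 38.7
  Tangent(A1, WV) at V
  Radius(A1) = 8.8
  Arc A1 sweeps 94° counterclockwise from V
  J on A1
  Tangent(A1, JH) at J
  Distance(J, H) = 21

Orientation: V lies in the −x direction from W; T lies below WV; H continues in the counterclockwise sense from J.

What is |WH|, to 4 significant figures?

55.13

W is at the origin; WV is horizontal with |WV| = 38.7 and V on the −x side, so V = (-38.70, 0.000). Tangency of A1 to WV means the radius TV is perpendicular to WV, so T = V + (0, -8.8) = (-38.70, -8.800). On A1, V sits at bearing 90° from T; a 94° counterclockwise sweep puts J at bearing 184°, so J = T + 8.8·(cos 184°, sin 184°) = (-47.48, -9.414). The tangent condition forces TJ to be normal to JH, so JH runs along (−sin 184°, cos 184°); with |JH| = 21.0, H = (-46.01, -30.36). Then |WH| = |H − W| = 55.13.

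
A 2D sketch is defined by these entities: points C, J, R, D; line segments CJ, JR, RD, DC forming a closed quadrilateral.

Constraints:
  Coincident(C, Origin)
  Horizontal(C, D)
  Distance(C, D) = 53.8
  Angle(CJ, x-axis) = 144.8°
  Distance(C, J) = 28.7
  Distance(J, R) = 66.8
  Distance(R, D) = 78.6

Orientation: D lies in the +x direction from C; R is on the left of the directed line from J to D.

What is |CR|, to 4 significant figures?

71.65

Checks: |JR| = 66.80 ✓; |RD| = 78.60 ✓.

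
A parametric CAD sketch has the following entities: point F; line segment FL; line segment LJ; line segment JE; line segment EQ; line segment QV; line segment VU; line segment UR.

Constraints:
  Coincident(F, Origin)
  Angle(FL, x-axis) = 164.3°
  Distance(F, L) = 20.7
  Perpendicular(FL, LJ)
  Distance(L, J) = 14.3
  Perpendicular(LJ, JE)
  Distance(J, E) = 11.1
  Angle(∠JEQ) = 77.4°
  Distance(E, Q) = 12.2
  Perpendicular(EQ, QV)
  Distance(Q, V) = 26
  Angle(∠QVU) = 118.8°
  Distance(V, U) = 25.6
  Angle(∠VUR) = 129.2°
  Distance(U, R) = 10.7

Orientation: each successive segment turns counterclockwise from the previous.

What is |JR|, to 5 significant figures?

32.581

F is at the origin; FL runs at 164.3° with length 20.7, so L = (-19.928, 5.6014). FL is perpendicular to LJ, so LJ runs at -105.70°; with |LJ| = 14.3, J = (-23.797, -8.1651). The perpendicularity gives JE at right angles to LJ, so JE runs at -15.700°; with |JE| = 11.1, E = (-13.111, -11.169). ∠JEQ = 77.4° gives EQ at 86.900° from the x-axis; with |EQ| = 12.2, Q = (-12.452, 1.0134). EQ ⟂ QV, so QV runs at 176.90°; with |QV| = 26.0, V = (-38.414, 2.4195). ∠QVU = 118.8° gives VU at -121.90° from the x-axis; with |VU| = 25.6, U = (-51.942, -19.314). ∠VUR = 129.2° gives UR at -71.100° from the x-axis; with |UR| = 10.7, R = (-48.476, -29.437). Then |JR| = |R − J| = 32.581.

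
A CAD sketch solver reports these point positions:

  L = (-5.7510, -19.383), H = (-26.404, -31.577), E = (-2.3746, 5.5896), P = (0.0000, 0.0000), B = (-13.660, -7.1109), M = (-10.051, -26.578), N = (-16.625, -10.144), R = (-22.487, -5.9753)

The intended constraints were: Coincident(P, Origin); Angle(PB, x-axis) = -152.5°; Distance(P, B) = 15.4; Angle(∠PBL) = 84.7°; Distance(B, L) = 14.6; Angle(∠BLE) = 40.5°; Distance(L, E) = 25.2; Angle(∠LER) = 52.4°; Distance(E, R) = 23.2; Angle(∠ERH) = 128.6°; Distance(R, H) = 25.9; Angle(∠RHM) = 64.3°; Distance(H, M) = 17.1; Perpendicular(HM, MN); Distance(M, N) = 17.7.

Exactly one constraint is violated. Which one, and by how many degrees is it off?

Perpendicular(HM, MN) — off by 4.80°.

P = (0.00, 0.00) ✓; PB at -152.5° ✓; |PB| = 15.40 ✓; ∠PBL = 84.70° ✓; |BL| = 14.60 ✓; ∠BLE = 40.50° ✓; |LE| = 25.20 ✓; ∠LER = 52.40° ✓; |ER| = 23.20 ✓; ∠ERH = 128.6° ✓; |RH| = 25.90 ✓; ∠RHM = 64.30° ✓; |HM| = 17.10 ✓; ∠(HM, MN) = 94.80° ✗; |MN| = 17.70 ✓.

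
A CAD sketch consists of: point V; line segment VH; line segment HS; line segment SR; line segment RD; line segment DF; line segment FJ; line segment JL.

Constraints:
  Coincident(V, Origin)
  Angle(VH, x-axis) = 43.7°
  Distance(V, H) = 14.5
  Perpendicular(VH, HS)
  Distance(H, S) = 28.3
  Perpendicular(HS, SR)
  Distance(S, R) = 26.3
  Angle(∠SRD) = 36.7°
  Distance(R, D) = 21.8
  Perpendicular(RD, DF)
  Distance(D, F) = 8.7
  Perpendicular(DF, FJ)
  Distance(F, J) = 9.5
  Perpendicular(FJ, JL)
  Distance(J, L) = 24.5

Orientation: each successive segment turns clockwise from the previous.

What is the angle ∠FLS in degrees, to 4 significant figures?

5.616°

DF ⟂ FJ, so FJ runs at -99.60°; with |FJ| = 9.5, J = (21.65, -17.94). FJ is perpendicular to JL, so JL runs at 170.4°; with |JL| = 24.5, L = (-2.507, -13.85). Then cos ∠FLS = LF·LS / (|LF||LS|), giving 5.616°.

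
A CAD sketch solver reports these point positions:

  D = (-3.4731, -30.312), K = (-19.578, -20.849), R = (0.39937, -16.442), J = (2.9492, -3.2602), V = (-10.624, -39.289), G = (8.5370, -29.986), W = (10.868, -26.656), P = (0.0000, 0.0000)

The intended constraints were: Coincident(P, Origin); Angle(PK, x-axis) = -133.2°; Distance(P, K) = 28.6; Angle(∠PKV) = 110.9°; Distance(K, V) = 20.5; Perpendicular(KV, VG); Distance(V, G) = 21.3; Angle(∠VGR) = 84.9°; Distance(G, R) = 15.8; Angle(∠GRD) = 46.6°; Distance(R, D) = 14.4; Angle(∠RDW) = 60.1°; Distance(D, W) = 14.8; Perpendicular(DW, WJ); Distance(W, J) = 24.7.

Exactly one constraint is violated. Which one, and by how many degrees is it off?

Perpendicular(DW, WJ) — off by 4.40°.

P = (0.00, 0.00) ✓; PK at -133.2° ✓; |PK| = 28.60 ✓; ∠PKV = 110.9° ✓; |KV| = 20.50 ✓; ∠(KV, VG) = 90.00° ✓; |VG| = 21.30 ✓; ∠VGR = 84.90° ✓; |GR| = 15.80 ✓; ∠GRD = 46.60° ✓; |RD| = 14.40 ✓; ∠RDW = 60.10° ✓; |DW| = 14.80 ✓; ∠(DW, WJ) = 94.40° ✗; |WJ| = 24.70 ✓.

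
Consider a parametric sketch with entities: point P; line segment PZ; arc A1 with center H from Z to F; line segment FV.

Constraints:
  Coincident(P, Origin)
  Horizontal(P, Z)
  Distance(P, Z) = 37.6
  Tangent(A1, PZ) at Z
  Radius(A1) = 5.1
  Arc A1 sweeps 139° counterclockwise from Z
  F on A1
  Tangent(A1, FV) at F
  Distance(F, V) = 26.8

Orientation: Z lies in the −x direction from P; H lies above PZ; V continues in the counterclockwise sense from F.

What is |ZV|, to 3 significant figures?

31.4

On A1, Z sits at bearing -90° from H; a 139° counterclockwise sweep puts F at bearing 49°, so F = H + 5.1·(cos 49°, sin 49°) = (-34.3, 8.95). The tangent condition forces HF to be normal to FV, so FV runs along (−sin 49°, cos 49°); with |FV| = 26.8, V = (-54.5, 26.5). Then |ZV| = |V − Z| = 31.4.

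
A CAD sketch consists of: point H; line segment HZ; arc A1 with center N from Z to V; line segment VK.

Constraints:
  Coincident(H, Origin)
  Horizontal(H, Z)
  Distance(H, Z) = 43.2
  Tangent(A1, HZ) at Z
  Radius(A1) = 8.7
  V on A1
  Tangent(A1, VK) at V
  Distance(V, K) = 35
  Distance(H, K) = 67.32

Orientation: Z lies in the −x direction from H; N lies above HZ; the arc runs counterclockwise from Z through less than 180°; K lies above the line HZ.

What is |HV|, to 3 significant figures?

37.6

H is at the origin; H and Z share the same y with |HZ| = 43.2 and Z on the −x side, so Z = (-43.2, 0.00). Since A1 is tangent to HZ there, NZ ⟂ HZ, so N = Z + (0, 8.7) = (-43.2, 8.70). Since NV ⟂ VK (tangency), |NK| = √(8.7² + 35.0²) = 36.1 regardless of where V sits on A1. So K lies on both circle(H, 67.32) and circle(N, 36.1); the above-HZ intersection is K = (-51.0, 43.9). V is the foot of the tangent from K: V = (-35.4, 12.6).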